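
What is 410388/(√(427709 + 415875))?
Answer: 102597*√269/3766 ≈ 446.82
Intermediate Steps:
410388/(√(427709 + 415875)) = 410388/(√843584) = 410388/((56*√269)) = 410388*(√269/15064) = 102597*√269/3766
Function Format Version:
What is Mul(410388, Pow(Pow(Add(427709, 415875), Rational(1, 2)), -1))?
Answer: Mul(Rational(102597, 3766), Pow(269, Rational(1, 2))) ≈ 446.82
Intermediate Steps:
Mul(410388, Pow(Pow(Add(427709, 415875), Rational(1, 2)), -1)) = Mul(410388, Pow(Pow(843584, Rational(1, 2)), -1)) = Mul(410388, Pow(Mul(56, Pow(269, Rational(1, 2))), -1)) = Mul(410388, Mul(Rational(1, 15064), Pow(269, Rational(1, 2)))) = Mul(Rational(102597, 3766), Pow(269, Rational(1, 2)))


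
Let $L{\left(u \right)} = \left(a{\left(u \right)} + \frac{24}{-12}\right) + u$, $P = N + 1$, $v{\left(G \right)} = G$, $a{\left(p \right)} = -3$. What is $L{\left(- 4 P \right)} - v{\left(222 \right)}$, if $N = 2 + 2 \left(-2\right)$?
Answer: $-223$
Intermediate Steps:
$N = -2$ ($N = 2 - 4 = -2$)
$P = -1$ ($P = -2 + 1 = -1$)
$L{\left(u \right)} = -5 + u$ ($L{\left(u \right)} = \left(-3 + \frac{24}{-12}\right) + u = \left(-3 + 24 \left(- \frac{1}{12}\right)\right) + u = \left(-3 - 2\right) + u = -5 + u$)
$L{\left(- 4 P \right)} - v{\left(222 \right)} = \left(-5 - -4\right) - 222 = \left(-5 + 4\right) - 222 = -1 - 222 = -223$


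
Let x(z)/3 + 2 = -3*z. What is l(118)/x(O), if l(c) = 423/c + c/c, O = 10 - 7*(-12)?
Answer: -541/100536 ≈ -0.0053812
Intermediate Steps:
O = 94 (O = 10 + 84 = 94)
x(z) = -6 - 9*z (x(z) = -6 + 3*(-3*z) = -6 - 9*z)
l(c) = 1 + 423/c (l(c) = 423/c + 1 = 1 + 423/c)
l(118)/x(O) = ((423 + 118)/118)/(-6 - 9*94) = ((1/118)*541)/(-6 - 846) = (541/118)/(-852) = (541/118)*(-1/852) = -541/100536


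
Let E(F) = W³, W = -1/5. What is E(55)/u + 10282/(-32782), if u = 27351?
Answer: -17576452766/56038780125 ≈ -0.31365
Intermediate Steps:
W = -⅕ (W = -1*⅕ = -⅕ ≈ -0.20000)
E(F) = -1/125 (E(F) = (-⅕)³ = -1/125)
E(55)/u + 10282/(-32782) = -1/125/27351 + 10282/(-32782) = -1/125*1/27351 + 10282*(-1/32782) = -1/3418875 - 5141/16391 = -17576452766/56038780125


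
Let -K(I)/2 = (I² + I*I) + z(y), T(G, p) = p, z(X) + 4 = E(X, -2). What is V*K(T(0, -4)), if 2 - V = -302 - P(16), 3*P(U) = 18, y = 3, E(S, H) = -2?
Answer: -16120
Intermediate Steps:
P(U) = 6 (P(U) = (⅓)*18 = 6)
z(X) = -6 (z(X) = -4 - 2 = -6)
K(I) = 12 - 4*I² (K(I) = -2*((I² + I*I) - 6) = -2*((I² + I²) - 6) = -2*(2*I² - 6) = -2*(-6 + 2*I²) = 12 - 4*I²)
V = 310 (V = 2 - (-302 - 1*6) = 2 - (-302 - 6) = 2 - 1*(-308) = 2 + 308 = 310)
V*K(T(0, -4)) = 310*(12 - 4*(-4)²) = 310*(12 - 4*16) = 310*(12 - 64) = 310*(-52) = -16120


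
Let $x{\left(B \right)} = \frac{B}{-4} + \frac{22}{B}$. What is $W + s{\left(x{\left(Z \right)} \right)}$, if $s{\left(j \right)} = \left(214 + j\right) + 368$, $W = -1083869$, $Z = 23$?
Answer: $- \frac{99662845}{92} \approx -1.0833 \cdot 10^{6}$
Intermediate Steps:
$x{\left(B \right)} = \frac{22}{B} - \frac{B}{4}$ ($x{\left(B \right)} = B \left(- \frac{1}{4}\right) + \frac{22}{B} = - \frac{B}{4} + \frac{22}{B} = \frac{22}{B} - \frac{B}{4}$)
$s{\left(j \right)} = 582 + j$
$W + s{\left(x{\left(Z \right)} \right)} = -1083869 + \left(582 + \left(\frac{22}{23} - \frac{23}{4}\right)\right) = -1083869 + \left(582 - \frac{441}{92}\right) = -1083869 + \frac{53103}{92} = - \frac{99662845}{92}$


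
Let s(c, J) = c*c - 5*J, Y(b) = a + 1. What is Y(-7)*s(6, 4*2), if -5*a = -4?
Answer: -36/5 ≈ -7.2000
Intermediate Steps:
a = 4/5 (a = -1/5*(-4) = 4/5 ≈ 0.80000)
Y(b) = 9/5 (Y(b) = 4/5 + 1 = 9/5)
s(c, J) = c**2 - 5*J
Y(-7)*s(6, 4*2) = 9*(6**2 - 20*2)/5 = 9*(36 - 5*8)/5 = 9*(36 - 40)/5 = (9/5)*(-4) = -36/5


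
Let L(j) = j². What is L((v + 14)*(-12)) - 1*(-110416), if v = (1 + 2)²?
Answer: 186592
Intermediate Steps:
v = 9 (v = 3² = 9)
L((v + 14)*(-12)) - 1*(-110416) = ((9 + 14)*(-12))² - 1*(-110416) = (23*(-12))² + 110416 = (-276)² + 110416 = 76176 + 110416 = 186592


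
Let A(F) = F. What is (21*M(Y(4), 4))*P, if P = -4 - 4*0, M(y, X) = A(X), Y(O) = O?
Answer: -336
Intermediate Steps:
M(y, X) = X
P = -4 (P = -4 + 0 = -4)
(21*M(Y(4), 4))*P = (21*4)*(-4) = 84*(-4) = -336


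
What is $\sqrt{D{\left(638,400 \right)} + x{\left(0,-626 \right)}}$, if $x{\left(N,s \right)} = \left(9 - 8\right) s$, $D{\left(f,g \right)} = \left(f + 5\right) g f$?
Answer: $\sqrt{164092974} \approx 12810.0$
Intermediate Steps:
$D{\left(f,g \right)} = f g \left(5 + f\right)$ ($D{\left(f,g \right)} = \left(5 + f\right) f g = f g \left(5 + f\right)$)
$x{\left(N,s \right)} = s$ ($x{\left(N,s \right)} = 1 s = s$)
$\sqrt{D{\left(638,400 \right)} + x{\left(0,-626 \right)}} = \sqrt{638 \cdot 400 \left(5 + 638\right) - 626} = \sqrt{638 \cdot 400 \cdot 643 - 626} = \sqrt{164093600 - 626} = \sqrt{164092974}$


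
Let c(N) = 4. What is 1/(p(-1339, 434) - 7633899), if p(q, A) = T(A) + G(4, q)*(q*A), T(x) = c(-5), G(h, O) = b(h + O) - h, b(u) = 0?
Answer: -1/5309391 ≈ -1.8835e-7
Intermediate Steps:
G(h, O) = -h (G(h, O) = 0 - h = -h)
T(x) = 4
p(q, A) = 4 - 4*A*q (p(q, A) = 4 + (-1*4)*(q*A) = 4 - 4*A*q)
1/(p(-1339, 434) - 7633899) = 1/((4 - 4*434*(-1339)) - 7633899) = 1/((4 + 2324504) - 7633899) = 1/(2324508 - 7633899) = 1/(-5309391) = -1/5309391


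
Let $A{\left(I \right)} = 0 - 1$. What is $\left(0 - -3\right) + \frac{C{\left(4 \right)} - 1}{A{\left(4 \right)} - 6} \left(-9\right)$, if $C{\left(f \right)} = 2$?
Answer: $\frac{30}{7} \approx 4.2857$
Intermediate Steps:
$A{\left(I \right)} = -1$ ($A{\left(I \right)} = 0 - 1 = -1$)
$\left(0 - -3\right) + \frac{C{\left(4 \right)} - 1}{A{\left(4 \right)} - 6} \left(-9\right) = \left(0 - -3\right) + \frac{2 - 1}{-1 - 6} \left(-9\right) = \left(0 + 3\right) + 1 \frac{1}{-7} \left(-9\right) = 3 + 1 \left(- \frac{1}{7}\right) \left(-9\right) = 3 - - \frac{9}{7} = 3 + \frac{9}{7} = \frac{30}{7}$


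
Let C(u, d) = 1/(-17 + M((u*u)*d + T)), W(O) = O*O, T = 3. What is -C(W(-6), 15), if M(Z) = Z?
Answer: -1/19426 ≈ -5.1477e-5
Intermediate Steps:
W(O) = O²
C(u, d) = 1/(-14 + d*u²) (C(u, d) = 1/(-17 + ((u*u)*d + 3)) = 1/(-17 + (u²*d + 3)) = 1/(-17 + (d*u² + 3)) = 1/(-17 + (3 + d*u²)) = 1/(-14 + d*u²))
-C(W(-6), 15) = -1/(-14 + 15*((-6)²)²) = -1/(-14 + 15*36²) = -1/(-14 + 15*1296) = -1/(-14 + 19440) = -1/19426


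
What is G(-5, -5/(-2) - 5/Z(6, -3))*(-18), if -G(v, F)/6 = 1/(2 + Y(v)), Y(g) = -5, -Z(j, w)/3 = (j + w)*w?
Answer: -36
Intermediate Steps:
Z(j, w) = -3*w*(j + w) (Z(j, w) = -3*(j + w)*w = -3*w*(j + w))
G(v, F) = 2 (G(v, F) = -6/(2 - 5) = -6/(-3) = -6*(-⅓) = 2)
G(-5, -5/(-2) - 5/Z(6, -3))*(-18) = 2*(-18) = -36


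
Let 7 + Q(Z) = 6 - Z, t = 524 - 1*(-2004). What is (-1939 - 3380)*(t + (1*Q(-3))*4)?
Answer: -13488984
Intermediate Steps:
t = 2528 (t = 524 + 2004 = 2528)
Q(Z) = -1 - Z (Q(Z) = -7 + (6 - Z) = -1 - Z)
(-1939 - 3380)*(t + (1*Q(-3))*4) = (-1939 - 3380)*(2528 + (1*(-1 - 1*(-3)))*4) = -5319*(2528 + (1*(-1 + 3))*4) = -5319*(2528 + (1*2)*4) = -5319*(2528 + 2*4) = -5319*(2528 + 8) = -5319*2536 = -13488984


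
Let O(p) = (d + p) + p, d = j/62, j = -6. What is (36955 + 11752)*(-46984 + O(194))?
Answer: -70356238653/31 ≈ -2.2696e+9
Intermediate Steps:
d = -3/31 (d = -6/62 = -6*1/62 = -3/31 ≈ -0.096774)
O(p) = -3/31 + 2*p (O(p) = (-3/31 + p) + p = -3/31 + 2*p)
(36955 + 11752)*(-46984 + O(194)) = (36955 + 11752)*(-46984 + (-3/31 + 2*194)) = 48707*(-46984 + (-3/31 + 388)) = 48707*(-46984 + 12025/31) = 48707*(-1444479/31) = -70356238653/31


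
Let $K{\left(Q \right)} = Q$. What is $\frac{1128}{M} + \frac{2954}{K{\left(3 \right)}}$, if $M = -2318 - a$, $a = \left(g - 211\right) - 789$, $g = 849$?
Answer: $\frac{6397934}{6501} \approx 984.15$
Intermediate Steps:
$a = -151$ ($a = \left(849 - 211\right) - 789 = 638 - 789 = -151$)
$M = -2167$ ($M = -2318 - -151 = -2318 + 151 = -2167$)
$\frac{1128}{M} + \frac{2954}{K{\left(3 \right)}} = \frac{1128}{-2167} + \frac{2954}{3} = 1128 \left(- \frac{1}{2167}\right) + 2954 \cdot \frac{1}{3} = - \frac{1128}{2167} + \frac{2954}{3} = \frac{6397934}{6501}$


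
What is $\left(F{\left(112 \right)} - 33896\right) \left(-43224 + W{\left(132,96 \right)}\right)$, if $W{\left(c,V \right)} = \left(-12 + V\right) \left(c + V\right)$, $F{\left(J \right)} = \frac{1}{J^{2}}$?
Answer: $\frac{1279400991807}{1568} \approx 8.1594 \cdot 10^{8}$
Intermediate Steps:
$F{\left(J \right)} = \frac{1}{J^{2}}$
$W{\left(c,V \right)} = \left(-12 + V\right) \left(V + c\right)$
$\left(F{\left(112 \right)} - 33896\right) \left(-43224 + W{\left(132,96 \right)}\right) = \left(\frac{1}{12544} - 33896\right) \left(-43224 + \left(96^{2} - 1152 - 1584 + 96 \cdot 132\right)\right) = \left(\frac{1}{12544} - 33896\right) \left(-43224 + \left(9216 - 1152 - 1584 + 12672\right)\right) = - \frac{425191423 \left(-43224 + 19152\right)}{12544} = \left(- \frac{425191423}{12544}\right) \left(-24072\right) = \frac{1279400991807}{1568}$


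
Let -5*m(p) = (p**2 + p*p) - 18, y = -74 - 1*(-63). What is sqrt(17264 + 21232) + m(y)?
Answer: -224/5 + 4*sqrt(2406) ≈ 151.40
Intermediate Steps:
y = -11 (y = -74 + 63 = -11)
m(p) = 18/5 - 2*p**2/5 (m(p) = -((p**2 + p*p) - 18)/5 = -((p**2 + p**2) - 18)/5 = -(2*p**2 - 18)/5 = -(-18 + 2*p**2)/5 = 18/5 - 2*p**2/5)
sqrt(17264 + 21232) + m(y) = sqrt(17264 + 21232) + (18/5 - 2/5*(-11)**2) = sqrt(38496) + (18/5 - 2/5*121) = 4*sqrt(2406) + (18/5 - 242/5) = 4*sqrt(2406) - 224/5 = -224/5 + 4*sqrt(2406)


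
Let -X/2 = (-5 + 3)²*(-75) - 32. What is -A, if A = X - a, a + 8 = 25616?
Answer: 24944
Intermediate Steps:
a = 25608 (a = -8 + 25616 = 25608)
X = 664 (X = -2*((-5 + 3)²*(-75) - 32) = -2*((-2)²*(-75) - 32) = -2*(4*(-75) - 32) = -2*(-300 - 32) = -2*(-332) = 664)
A = -24944 (A = 664 - 1*25608 = 664 - 25608 = -24944)
-A = -1*(-24944) = 24944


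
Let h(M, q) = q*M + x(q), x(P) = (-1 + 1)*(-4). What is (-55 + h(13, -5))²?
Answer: 14400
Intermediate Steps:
x(P) = 0 (x(P) = 0*(-4) = 0)
h(M, q) = M*q (h(M, q) = q*M + 0 = M*q + 0 = M*q)
(-55 + h(13, -5))² = (-55 + 13*(-5))² = (-55 - 65)² = (-120)² = 14400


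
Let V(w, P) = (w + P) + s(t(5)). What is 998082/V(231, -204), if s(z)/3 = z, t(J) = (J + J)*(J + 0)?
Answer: 332694/59 ≈ 5638.9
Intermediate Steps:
t(J) = 2*J**2 (t(J) = (2*J)*J = 2*J**2)
s(z) = 3*z
V(w, P) = 150 + P + w (V(w, P) = (w + P) + 3*(2*5**2) = (P + w) + 3*(2*25) = (P + w) + 3*50 = (P + w) + 150 = 150 + P + w)
998082/V(231, -204) = 998082/(150 - 204 + 231) = 998082/177 = 998082*(1/177) = 332694/59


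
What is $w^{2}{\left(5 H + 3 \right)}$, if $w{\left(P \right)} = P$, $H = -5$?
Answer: $484$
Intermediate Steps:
$w^{2}{\left(5 H + 3 \right)} = \left(5 \left(-5\right) + 3\right)^{2} = \left(-25 + 3\right)^{2} = \left(-22\right)^{2} = 484$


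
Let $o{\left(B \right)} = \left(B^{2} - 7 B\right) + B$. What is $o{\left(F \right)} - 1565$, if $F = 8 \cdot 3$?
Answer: $-1133$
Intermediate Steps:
$F = 24$
$o{\left(B \right)} = B^{2} - 6 B$
$o{\left(F \right)} - 1565 = 24 \left(-6 + 24\right) - 1565 = 24 \cdot 18 - 1565 = 432 - 1565 = -1133$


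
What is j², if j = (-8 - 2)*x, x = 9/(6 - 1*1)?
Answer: 324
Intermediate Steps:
x = 9/5 (x = 9/(6 - 1) = 9/5 ≈ 1.8000)
j = -18 (j = (-8 - 2)*(9/5) = -10*9/5 = -18)
j² = (-18)² = 324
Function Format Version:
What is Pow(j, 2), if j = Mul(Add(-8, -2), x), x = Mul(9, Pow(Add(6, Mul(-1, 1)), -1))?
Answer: 324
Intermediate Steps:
x = Rational(9, 5) (x = Mul(9, Pow(Add(6, -1), -1)) = Mul(9, Pow(5, -1)) = Mul(9, Rational(1, 5)) = Rational(9, 5) ≈ 1.8000)
j = -18 (j = Mul(Add(-8, -2), Rational(9, 5)) = Mul(-10, Rational(9, 5)) = -18)
Pow(j, 2) = Pow(-18, 2) = 324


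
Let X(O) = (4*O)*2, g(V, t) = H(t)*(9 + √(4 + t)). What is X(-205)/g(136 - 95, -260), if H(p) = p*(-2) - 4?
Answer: -1230/14491 + 6560*I/43473 ≈ -0.08488 + 0.1509*I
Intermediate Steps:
H(p) = -4 - 2*p (H(p) = -2*p - 4 = -4 - 2*p)
g(V, t) = (-4 - 2*t)*(9 + √(4 + t))
X(O) = 8*O
X(-205)/g(136 - 95, -260) = (8*(-205))/((-2*(2 - 260)*(9 + √(4 - 260)))) = -1640*1/(516*(9 + √(-256))) = -(1230/14491 - 6560*I/43473) = -1640*(4644 - 8256*I)/89728272 = -205*(4644 - 8256*I)/11216034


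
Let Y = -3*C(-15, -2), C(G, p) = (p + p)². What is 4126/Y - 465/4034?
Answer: -4166651/48408 ≈ -86.074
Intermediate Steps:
C(G, p) = 4*p² (C(G, p) = (2*p)² = 4*p²)
Y = -48 (Y = -12*(-2)² = -12*4 = -3*16 = -48)
4126/Y - 465/4034 = 4126/(-48) - 465/4034 = 4126*(-1/48) - 465*1/4034 = -2063/24 - 465/4034 = -4166651/48408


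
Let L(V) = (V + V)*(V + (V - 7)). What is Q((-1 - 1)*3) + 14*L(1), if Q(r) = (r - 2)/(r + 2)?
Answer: -138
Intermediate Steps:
L(V) = 2*V*(-7 + 2*V) (L(V) = (2*V)*(V + (-7 + V)) = (2*V)*(-7 + 2*V) = 2*V*(-7 + 2*V))
Q(r) = (-2 + r)/(2 + r)
Q((-1 - 1)*3) + 14*L(1) = (-2 + (-1 - 1)*3)/(2 + (-1 - 1)*3) + 14*(2*1*(-7 + 2*1)) = (-2 - 2*3)/(2 - 2*3) + 14*(2*1*(-7 + 2)) = (-2 - 6)/(2 - 6) + 14*(2*1*(-5)) = -8/(-4) + 14*(-10) = -¼*(-8) - 140 = 2 - 140 = -138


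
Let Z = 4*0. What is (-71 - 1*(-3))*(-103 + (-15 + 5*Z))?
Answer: 8024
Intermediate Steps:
Z = 0
(-71 - 1*(-3))*(-103 + (-15 + 5*Z)) = (-71 - 1*(-3))*(-103 + (-15 + 5*0)) = (-71 + 3)*(-103 + (-15 + 0)) = -68*(-103 - 15) = -68*(-118) = 8024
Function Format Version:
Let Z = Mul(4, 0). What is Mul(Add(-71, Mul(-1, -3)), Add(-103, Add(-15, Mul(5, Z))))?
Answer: 8024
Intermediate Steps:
Z = 0
Mul(Add(-71, Mul(-1, -3)), Add(-103, Add(-15, Mul(5, Z)))) = Mul(Add(-71, Mul(-1, -3)), Add(-103, Add(-15, Mul(5, 0)))) = Mul(Add(-71, 3), Add(-103, Add(-15, 0))) = Mul(-68, Add(-103, -15)) = Mul(-68, -118) = 8024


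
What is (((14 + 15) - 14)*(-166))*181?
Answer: -450690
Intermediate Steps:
(((14 + 15) - 14)*(-166))*181 = ((29 - 14)*(-166))*181 = (15*(-166))*181 = -2490*181 = -450690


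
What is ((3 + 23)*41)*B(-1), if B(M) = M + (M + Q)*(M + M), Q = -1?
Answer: 3198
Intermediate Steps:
B(M) = M + 2*M*(-1 + M) (B(M) = M + (M - 1)*(M + M) = M + (-1 + M)*(2*M) = M + 2*M*(-1 + M))
((3 + 23)*41)*B(-1) = ((3 + 23)*41)*(-(-1 + 2*(-1))) = (26*41)*(-(-1 - 2)) = 1066*(-1*(-3)) = 1066*3 = 3198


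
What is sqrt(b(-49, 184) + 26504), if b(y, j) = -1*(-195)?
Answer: sqrt(26699) ≈ 163.40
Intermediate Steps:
b(y, j) = 195
sqrt(b(-49, 184) + 26504) = sqrt(195 + 26504) = sqrt(26699)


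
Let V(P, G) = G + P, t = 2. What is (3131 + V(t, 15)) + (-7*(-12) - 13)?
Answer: 3219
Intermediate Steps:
(3131 + V(t, 15)) + (-7*(-12) - 13) = (3131 + (15 + 2)) + (-7*(-12) - 13) = (3131 + 17) + (84 - 13) = 3148 + 71 = 3219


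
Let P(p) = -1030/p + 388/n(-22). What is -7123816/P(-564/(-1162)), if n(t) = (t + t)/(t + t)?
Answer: 1004458056/244507 ≈ 4108.1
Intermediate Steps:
n(t) = 1 (n(t) = (2*t)/((2*t)) = (2*t)*(1/(2*t)) = 1)
P(p) = 388 - 1030/p (P(p) = -1030/p + 388/1 = -1030/p + 388*1 = -1030/p + 388 = 388 - 1030/p)
-7123816/P(-564/(-1162)) = -7123816/(388 - 1030/((-564/(-1162)))) = -7123816/(388 - 1030/((-564*(-1/1162)))) = -7123816/(388 - 1030/282/581) = -7123816/(388 - 1030*581/282) = -7123816/(388 - 299215/141) = -7123816/(-244507/141) = -7123816*(-141/244507) = 1004458056/244507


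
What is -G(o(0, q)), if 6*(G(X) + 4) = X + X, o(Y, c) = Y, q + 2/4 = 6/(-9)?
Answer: 4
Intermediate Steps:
q = -7/6 (q = -1/2 + 6/(-9) = -1/2 + 6*(-1/9) = -1/2 - 2/3 = -7/6 ≈ -1.1667)
G(X) = -4 + X/3 (G(X) = -4 + (X + X)/6 = -4 + (2*X)/6 = -4 + X/3)
-G(o(0, q)) = -(-4 + (1/3)*0) = -(-4 + 0) = -1*(-4) = 4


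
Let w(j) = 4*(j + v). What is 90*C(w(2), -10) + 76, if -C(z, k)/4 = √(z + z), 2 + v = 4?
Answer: 76 - 1440*√2 ≈ -1960.5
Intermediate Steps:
v = 2 (v = -2 + 4 = 2)
w(j) = 8 + 4*j (w(j) = 4*(j + 2) = 4*(2 + j) = 8 + 4*j)
C(z, k) = -4*√2*√z (C(z, k) = -4*√(z + z) = -4*√2*√z)
90*C(w(2), -10) + 76 = 90*(-4*√2*√(8 + 4*2)) + 76 = 90*(-4*√2*√(8 + 8)) + 76 = 90*(-4*√2*√16) + 76 = 90*(-4*√2*4) + 76 = 90*(-16*√2) + 76 = -1440*√2 + 76 = 76 - 1440*√2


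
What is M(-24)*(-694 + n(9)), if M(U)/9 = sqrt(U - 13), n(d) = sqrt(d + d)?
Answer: I*sqrt(37)*(-6246 + 27*sqrt(2)) ≈ -37761.0*I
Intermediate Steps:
n(d) = sqrt(2)*sqrt(d) (n(d) = sqrt(2*d) = sqrt(2)*sqrt(d))
M(U) = 9*sqrt(-13 + U) (M(U) = 9*sqrt(U - 13) = 9*sqrt(-13 + U))
M(-24)*(-694 + n(9)) = (9*sqrt(-13 - 24))*(-694 + sqrt(2)*sqrt(9)) = (9*sqrt(-37))*(-694 + sqrt(2)*3) = (9*(I*sqrt(37)))*(-694 + 3*sqrt(2)) = (9*I*sqrt(37))*(-694 + 3*sqrt(2)) = 9*I*sqrt(37)*(-694 + 3*sqrt(2))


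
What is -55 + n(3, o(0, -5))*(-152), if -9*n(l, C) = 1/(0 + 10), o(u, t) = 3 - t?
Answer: -2399/45 ≈ -53.311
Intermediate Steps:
n(l, C) = -1/90 (n(l, C) = -1/(9*(0 + 10)) = -⅑/10 = -⅑*⅒ = -1/90)
-55 + n(3, o(0, -5))*(-152) = -55 - 1/90*(-152) = -55 + 76/45 = -2399/45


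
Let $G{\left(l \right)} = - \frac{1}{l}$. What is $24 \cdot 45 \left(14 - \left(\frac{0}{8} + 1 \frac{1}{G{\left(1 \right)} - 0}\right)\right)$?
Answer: $16200$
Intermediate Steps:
$24 \cdot 45 \left(14 - \left(\frac{0}{8} + 1 \frac{1}{G{\left(1 \right)} - 0}\right)\right) = 24 \cdot 45 \left(14 - \left(\frac{0}{8} + 1 \frac{1}{- 1^{-1} - 0}\right)\right) = 1080 \left(14 - \left(0 \cdot \frac{1}{8} + 1 \frac{1}{\left(-1\right) 1 + 0}\right)\right) = 1080 \left(14 - \left(0 + 1 \frac{1}{-1 + 0}\right)\right) = 1080 \left(14 - \left(0 + 1 \frac{1}{-1}\right)\right) = 1080 \left(14 - \left(0 + 1 \left(-1\right)\right)\right) = 1080 \left(14 - \left(0 - 1\right)\right) = 1080 \left(14 - -1\right) = 1080 \left(14 + 1\right) = 1080 \cdot 15 = 16200$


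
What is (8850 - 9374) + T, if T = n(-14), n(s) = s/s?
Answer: -523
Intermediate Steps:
n(s) = 1
T = 1
(8850 - 9374) + T = (8850 - 9374) + 1 = -524 + 1 = -523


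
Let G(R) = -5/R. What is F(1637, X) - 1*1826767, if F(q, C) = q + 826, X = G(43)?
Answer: -1824304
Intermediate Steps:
X = -5/43 ≈ -0.11628
F(q, C) = 826 + q
F(1637, X) - 1*1826767 = (826 + 1637) - 1*1826767 = 2463 - 1826767 = -1824304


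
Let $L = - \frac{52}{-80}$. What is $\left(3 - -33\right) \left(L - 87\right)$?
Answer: $- \frac{15543}{5} \approx -3108.6$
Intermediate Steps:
$L = \frac{13}{20}$ ($L = \left(-52\right) \left(- \frac{1}{80}\right) = \frac{13}{20} \approx 0.65$)
$\left(3 - -33\right) \left(L - 87\right) = \left(3 - -33\right) \left(\frac{13}{20} - 87\right) = \left(3 + 33\right) \left(- \frac{1727}{20}\right) = 36 \left(- \frac{1727}{20}\right) = - \frac{15543}{5}$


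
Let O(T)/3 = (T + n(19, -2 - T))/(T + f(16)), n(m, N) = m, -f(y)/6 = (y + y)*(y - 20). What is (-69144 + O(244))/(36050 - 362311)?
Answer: 69972939/330176132 ≈ 0.21193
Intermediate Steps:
f(y) = -12*y*(-20 + y) (f(y) = -6*(y + y)*(y - 20) = -6*2*y*(-20 + y) = -12*y*(-20 + y))
O(T) = 3*(19 + T)/(768 + T) (O(T) = 3*((T + 19)/(T + 12*16*(20 - 1*16))) = 3*((19 + T)/(T + 12*16*(20 - 16))) = 3*((19 + T)/(T + 12*16*4)) = 3*((19 + T)/(T + 768)) = 3*((19 + T)/(768 + T)) = 3*(19 + T)/(768 + T))
(-69144 + O(244))/(36050 - 362311) = (-69144 + 3*(19 + 244)/(768 + 244))/(36050 - 362311) = (-69144 + 3*263/1012)/(-326261) = (-69144 + 3*(1/1012)*263)*(-1/326261) = (-69144 + 789/1012)*(-1/326261) = -69972939/1012*(-1/326261) = 69972939/330176132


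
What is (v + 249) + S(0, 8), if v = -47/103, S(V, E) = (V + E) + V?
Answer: 26424/103 ≈ 256.54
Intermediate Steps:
S(V, E) = E + 2*V (S(V, E) = (E + V) + V = E + 2*V)
v = -47/103 (v = -47*1/103 = -47/103 ≈ -0.45631)
(v + 249) + S(0, 8) = (-47/103 + 249) + (8 + 2*0) = 25600/103 + (8 + 0) = 25600/103 + 8 = 26424/103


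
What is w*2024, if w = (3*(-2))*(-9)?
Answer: 109296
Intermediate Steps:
w = 54 (w = -6*(-9) = 54)
w*2024 = 54*2024 = 109296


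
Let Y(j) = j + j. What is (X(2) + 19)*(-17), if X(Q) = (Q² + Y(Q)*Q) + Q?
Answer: -561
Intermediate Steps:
Y(j) = 2*j
X(Q) = Q + 3*Q² (X(Q) = (Q² + (2*Q)*Q) + Q = (Q² + 2*Q²) + Q = 3*Q² + Q = Q + 3*Q²)
(X(2) + 19)*(-17) = (2*(1 + 3*2) + 19)*(-17) = (2*(1 + 6) + 19)*(-17) = (2*7 + 19)*(-17) = (14 + 19)*(-17) = 33*(-17) = -561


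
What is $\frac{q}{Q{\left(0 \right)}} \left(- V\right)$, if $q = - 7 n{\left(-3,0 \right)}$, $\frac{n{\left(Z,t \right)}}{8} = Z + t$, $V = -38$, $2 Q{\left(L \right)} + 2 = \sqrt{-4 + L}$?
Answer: $-3192 - 3192 i \approx -3192.0 - 3192.0 i$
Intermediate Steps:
$Q{\left(L \right)} = -1 + \frac{\sqrt{-4 + L}}{2}$
$n{\left(Z,t \right)} = 8 Z + 8 t$ ($n{\left(Z,t \right)} = 8 \left(Z + t\right) = 8 Z + 8 t$)
$q = 168$ ($q = - 7 \left(8 \left(-3\right) + 8 \cdot 0\right) = - 7 \left(-24 + 0\right) = \left(-7\right) \left(-24\right) = 168$)
$\frac{q}{Q{\left(0 \right)}} \left(- V\right) = \frac{1}{-1 + \frac{\sqrt{-4 + 0}}{2}} \cdot 168 \left(\left(-1\right) \left(-38\right)\right) = \frac{1}{-1 + \frac{\sqrt{-4}}{2}} \cdot 168 \cdot 38 = \frac{1}{-1 + \frac{2 i}{2}} \cdot 168 \cdot 38 = \frac{1}{-1 + i} 168 \cdot 38 = \frac{-1 - i}{2} \cdot 168 \cdot 38 = 84 \left(-1 - i\right) 38 = 3192 \left(-1 - i\right)$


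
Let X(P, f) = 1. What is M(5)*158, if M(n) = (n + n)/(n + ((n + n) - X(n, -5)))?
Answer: 790/7 ≈ 112.86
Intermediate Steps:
M(n) = 2*n/(-1 + 3*n) (M(n) = (n + n)/(n + ((n + n) - 1*1)) = (2*n)/(n + (2*n - 1)) = (2*n)/(n + (-1 + 2*n)) = (2*n)/(-1 + 3*n) = 2*n/(-1 + 3*n))
M(5)*158 = (2*5/(-1 + 3*5))*158 = (2*5/(-1 + 15))*158 = (2*5/14)*158 = (2*5*(1/14))*158 = (5/7)*158 = 790/7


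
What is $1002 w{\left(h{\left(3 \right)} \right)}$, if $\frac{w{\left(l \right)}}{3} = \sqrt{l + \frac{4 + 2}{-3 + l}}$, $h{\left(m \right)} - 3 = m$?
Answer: $6012 \sqrt{2} \approx 8502.3$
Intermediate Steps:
$h{\left(m \right)} = 3 + m$
$w{\left(l \right)} = 3 \sqrt{l + \frac{6}{-3 + l}}$ ($w{\left(l \right)} = 3 \sqrt{l + \frac{4 + 2}{-3 + l}} = 3 \sqrt{l + \frac{6}{-3 + l}}$)
$1002 w{\left(h{\left(3 \right)} \right)} = 1002 \cdot 3 \sqrt{\frac{6 + \left(3 + 3\right) \left(-3 + \left(3 + 3\right)\right)}{-3 + \left(3 + 3\right)}} = 1002 \cdot 3 \sqrt{\frac{6 + 6 \left(-3 + 6\right)}{-3 + 6}} = 1002 \cdot 3 \sqrt{\frac{6 + 6 \cdot 3}{3}} = 1002 \cdot 3 \sqrt{\frac{6 + 18}{3}} = 1002 \cdot 3 \sqrt{\frac{1}{3} \cdot 24} = 1002 \cdot 3 \sqrt{8} = 1002 \cdot 3 \cdot 2 \sqrt{2} = 1002 \cdot 6 \sqrt{2} = 6012 \sqrt{2}$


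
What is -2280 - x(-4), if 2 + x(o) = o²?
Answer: -2294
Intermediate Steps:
x(o) = -2 + o²
-2280 - x(-4) = -2280 - (-2 + (-4)²) = -2280 - (-2 + 16) = -2280 - 1*14 = -2280 - 14 = -2294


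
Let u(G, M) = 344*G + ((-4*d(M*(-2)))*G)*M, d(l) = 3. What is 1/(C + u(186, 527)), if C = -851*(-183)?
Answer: -1/956547 ≈ -1.0454e-6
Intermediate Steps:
C = 155733
u(G, M) = 344*G - 12*G*M (u(G, M) = 344*G + ((-4*3)*G)*M = 344*G + (-12*G)*M = 344*G - 12*G*M)
1/(C + u(186, 527)) = 1/(155733 + 4*186*(86 - 3*527)) = 1/(155733 + 4*186*(86 - 1581)) = 1/(155733 + 4*186*(-1495)) = 1/(155733 - 1112280) = 1/(-956547) = -1/956547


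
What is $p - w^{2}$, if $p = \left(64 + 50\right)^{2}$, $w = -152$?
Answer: $-10108$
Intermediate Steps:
$p = 12996$ ($p = 114^{2} = 12996$)
$p - w^{2} = 12996 - \left(-152\right)^{2} = 12996 - 23104 = -10108$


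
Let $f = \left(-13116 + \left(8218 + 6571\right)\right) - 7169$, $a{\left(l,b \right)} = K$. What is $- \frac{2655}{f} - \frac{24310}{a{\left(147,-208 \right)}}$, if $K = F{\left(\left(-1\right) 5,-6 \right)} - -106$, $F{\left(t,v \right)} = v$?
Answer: $- \frac{2222371}{9160} \approx -242.62$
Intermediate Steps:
$K = 100$ ($K = -6 - -106 = -6 + 106 = 100$)
$a{\left(l,b \right)} = 100$
$f = -5496$ ($f = \left(-13116 + 14789\right) - 7169 = 1673 - 7169 = -5496$)
$- \frac{2655}{f} - \frac{24310}{a{\left(147,-208 \right)}} = - \frac{2655}{-5496} - \frac{24310}{100} = \left(-2655\right) \left(- \frac{1}{5496}\right) - \frac{2431}{10} = \frac{885}{1832} - \frac{2431}{10} = - \frac{2222371}{9160}$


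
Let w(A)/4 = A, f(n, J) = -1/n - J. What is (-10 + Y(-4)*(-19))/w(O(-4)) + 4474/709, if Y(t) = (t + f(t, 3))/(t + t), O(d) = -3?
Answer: 2308613/272256 ≈ 8.4796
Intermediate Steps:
f(n, J) = -J - 1/n
Y(t) = (-3 + t - 1/t)/(2*t) (Y(t) = (t + (-1*3 - 1/t))/(t + t) = (t + (-3 - 1/t))/((2*t)) = (-3 + t - 1/t)*(1/(2*t)) = (-3 + t - 1/t)/(2*t))
w(A) = 4*A
(-10 + Y(-4)*(-19))/w(O(-4)) + 4474/709 = (-10 + ((½)*(-1 - 1*(-4)*(3 - 1*(-4)))/(-4)²)*(-19))/((4*(-3))) + 4474/709 = (-10 + ((½)*(1/16)*(-1 - 1*(-4)*(3 + 4)))*(-19))/(-12) + 4474*(1/709) = (-10 + ((½)*(1/16)*(-1 - 1*(-4)*7))*(-19))*(-1/12) + 4474/709 = (-10 + ((½)*(1/16)*(-1 + 28))*(-19))*(-1/12) + 4474/709 = (-10 + ((½)*(1/16)*27)*(-19))*(-1/12) + 4474/709 = (-10 + (27/32)*(-19))*(-1/12) + 4474/709 = (-10 - 513/32)*(-1/12) + 4474/709 = -833/32*(-1/12) + 4474/709 = 833/384 + 4474/709 = 2308613/272256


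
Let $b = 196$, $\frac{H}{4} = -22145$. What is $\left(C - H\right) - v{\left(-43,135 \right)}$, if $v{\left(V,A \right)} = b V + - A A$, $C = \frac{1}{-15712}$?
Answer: $\frac{1810540895}{15712} \approx 1.1523 \cdot 10^{5}$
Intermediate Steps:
$H = -88580$ ($H = 4 \left(-22145\right) = -88580$)
$C = - \frac{1}{15712} \approx -6.3646 \cdot 10^{-5}$
$v{\left(V,A \right)} = - A^{2} + 196 V$ ($v{\left(V,A \right)} = 196 V + - A A = 196 V - A^{2} = - A^{2} + 196 V$)
$\left(C - H\right) - v{\left(-43,135 \right)} = \left(- \frac{1}{15712} - -88580\right) - \left(- 135^{2} + 196 \left(-43\right)\right) = \left(- \frac{1}{15712} + 88580\right) - \left(\left(-1\right) 18225 - 8428\right) = \frac{1391768959}{15712} - \left(-18225 - 8428\right) = \frac{1391768959}{15712} - -26653 = \frac{1391768959}{15712} + 26653 = \frac{1810540895}{15712}$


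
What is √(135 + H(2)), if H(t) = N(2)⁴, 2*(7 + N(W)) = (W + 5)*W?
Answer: 3*√15 ≈ 11.619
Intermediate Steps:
N(W) = -7 + W*(5 + W)/2 (N(W) = -7 + ((W + 5)*W)/2 = -7 + ((5 + W)*W)/2 = -7 + (W*(5 + W))/2 = -7 + W*(5 + W)/2)
H(t) = 0 (H(t) = (-7 + (½)*2² + (5/2)*2)⁴ = (-7 + (½)*4 + 5)⁴ = (-7 + 2 + 5)⁴ = 0⁴ = 0)
√(135 + H(2)) = √(135 + 0) = √135 = 3*√15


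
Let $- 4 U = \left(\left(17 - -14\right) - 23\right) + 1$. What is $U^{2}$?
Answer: $\frac{81}{16} \approx 5.0625$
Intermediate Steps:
$U = - \frac{9}{4}$ ($U = - \frac{\left(\left(17 - -14\right) - 23\right) + 1}{4} = - \frac{\left(\left(17 + 14\right) - 23\right) + 1}{4} = - \frac{\left(31 - 23\right) + 1}{4} = - \frac{8 + 1}{4} = \left(- \frac{1}{4}\right) 9 = - \frac{9}{4} \approx -2.25$)
$U^{2} = \left(- \frac{9}{4}\right)^{2} = \frac{81}{16}$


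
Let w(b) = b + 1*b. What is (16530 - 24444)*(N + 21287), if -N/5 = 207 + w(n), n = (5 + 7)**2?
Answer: -148878168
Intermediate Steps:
n = 144 (n = 12**2 = 144)
w(b) = 2*b (w(b) = b + b = 2*b)
N = -2475 (N = -5*(207 + 2*144) = -5*(207 + 288) = -5*495 = -2475)
(16530 - 24444)*(N + 21287) = (16530 - 24444)*(-2475 + 21287) = -7914*18812 = -148878168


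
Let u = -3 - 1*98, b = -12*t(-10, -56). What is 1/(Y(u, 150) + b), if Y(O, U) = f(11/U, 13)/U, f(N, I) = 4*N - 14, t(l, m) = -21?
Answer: 5625/1416986 ≈ 0.0039697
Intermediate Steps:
f(N, I) = -14 + 4*N
b = 252 (b = -12*(-21) = 252)
u = -101 (u = -3 - 98 = -101)
Y(O, U) = (-14 + 44/U)/U (Y(O, U) = (-14 + 4*(11/U))/U = (-14 + 44/U)/U)
1/(Y(u, 150) + b) = 1/(2*(22 - 7*150)/150² + 252) = 1/(2*(1/22500)*(22 - 1050) + 252) = 1/(2*(1/22500)*(-1028) + 252) = 1/(-514/5625 + 252) = 1/(1416986/5625) = 5625/1416986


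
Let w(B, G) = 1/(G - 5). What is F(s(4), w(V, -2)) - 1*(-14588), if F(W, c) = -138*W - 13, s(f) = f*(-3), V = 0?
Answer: 16231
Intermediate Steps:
s(f) = -3*f
w(B, G) = 1/(-5 + G)
F(W, c) = -13 - 138*W
F(s(4), w(V, -2)) - 1*(-14588) = (-13 - (-414)*4) - 1*(-14588) = (-13 - 138*(-12)) + 14588 = (-13 + 1656) + 14588 = 1643 + 14588 = 16231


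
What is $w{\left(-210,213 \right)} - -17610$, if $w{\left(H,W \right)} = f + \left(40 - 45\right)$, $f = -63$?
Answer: $17542$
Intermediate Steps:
$w{\left(H,W \right)} = -68$ ($w{\left(H,W \right)} = -63 + \left(40 - 45\right) = -63 - 5 = -68$)
$w{\left(-210,213 \right)} - -17610 = -68 - -17610 = -68 + 17610 = 17542$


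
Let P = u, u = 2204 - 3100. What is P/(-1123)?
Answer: 896/1123 ≈ 0.79786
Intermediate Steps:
u = -896
P = -896
P/(-1123) = -896/(-1123) = -896*(-1/1123) = 896/1123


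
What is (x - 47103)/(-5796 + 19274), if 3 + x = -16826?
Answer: -31966/6739 ≈ -4.7434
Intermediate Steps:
x = -16829 (x = -3 - 16826 = -16829)
(x - 47103)/(-5796 + 19274) = (-16829 - 47103)/(-5796 + 19274) = -63932/13478 = -63932*1/13478 = -31966/6739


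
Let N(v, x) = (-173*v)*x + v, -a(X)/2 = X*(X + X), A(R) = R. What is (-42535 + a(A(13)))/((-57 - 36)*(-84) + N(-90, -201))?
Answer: 43211/3121848 ≈ 0.013841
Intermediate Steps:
a(X) = -4*X**2 (a(X) = -2*X*(X + X) = -2*X*2*X = -4*X**2)
N(v, x) = v - 173*v*x (N(v, x) = -173*v*x + v = v - 173*v*x)
(-42535 + a(A(13)))/((-57 - 36)*(-84) + N(-90, -201)) = (-42535 - 4*13**2)/((-57 - 36)*(-84) - 90*(1 - 173*(-201))) = (-42535 - 4*169)/(-93*(-84) - 90*(1 + 34773)) = (-42535 - 676)/(7812 - 90*34774) = -43211/(7812 - 3129660) = -43211/(-3121848) = -43211*(-1/3121848) = 43211/3121848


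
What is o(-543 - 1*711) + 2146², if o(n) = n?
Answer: 4604062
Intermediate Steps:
o(-543 - 1*711) + 2146² = (-543 - 1*711) + 2146² = (-543 - 711) + 4605316 = -1254 + 4605316 = 4604062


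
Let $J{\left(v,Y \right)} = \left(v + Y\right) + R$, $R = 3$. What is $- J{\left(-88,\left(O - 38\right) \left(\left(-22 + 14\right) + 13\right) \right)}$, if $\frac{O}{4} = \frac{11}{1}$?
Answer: $55$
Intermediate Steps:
$O = 44$ ($O = 4 \cdot \frac{11}{1} = 4 \cdot 11 \cdot 1 = 4 \cdot 11 = 44$)
$J{\left(v,Y \right)} = 3 + Y + v$ ($J{\left(v,Y \right)} = \left(v + Y\right) + 3 = \left(Y + v\right) + 3 = 3 + Y + v$)
$- J{\left(-88,\left(O - 38\right) \left(\left(-22 + 14\right) + 13\right) \right)} = - (3 + \left(44 - 38\right) \left(\left(-22 + 14\right) + 13\right) - 88) = - (3 + 6 \left(-8 + 13\right) - 88) = - (3 + 6 \cdot 5 - 88) = - (3 + 30 - 88) = \left(-1\right) \left(-55\right) = 55$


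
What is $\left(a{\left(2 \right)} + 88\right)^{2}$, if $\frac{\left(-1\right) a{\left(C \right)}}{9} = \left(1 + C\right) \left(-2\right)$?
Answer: $20164$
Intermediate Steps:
$a{\left(C \right)} = 18 + 18 C$ ($a{\left(C \right)} = - 9 \left(1 + C\right) \left(-2\right) = - 9 \left(-2 - 2 C\right) = 18 + 18 C$)
$\left(a{\left(2 \right)} + 88\right)^{2} = \left(\left(18 + 18 \cdot 2\right) + 88\right)^{2} = \left(\left(18 + 36\right) + 88\right)^{2} = \left(54 + 88\right)^{2} = 142^{2} = 20164$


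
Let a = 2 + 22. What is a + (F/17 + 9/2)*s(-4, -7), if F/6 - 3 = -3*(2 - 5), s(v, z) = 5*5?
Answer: 8241/34 ≈ 242.38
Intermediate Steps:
s(v, z) = 25
F = 72 (F = 18 + 6*(-3*(2 - 5)) = 18 + 6*(-3*(-3)) = 18 + 6*9 = 18 + 54 = 72)
a = 24
a + (F/17 + 9/2)*s(-4, -7) = 24 + (72/17 + 9/2)*25 = 24 + (297/34)*25 = 24 + 7425/34 = 8241/34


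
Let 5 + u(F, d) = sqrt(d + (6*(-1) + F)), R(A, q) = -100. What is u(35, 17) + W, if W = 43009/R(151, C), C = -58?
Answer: -43509/100 + sqrt(46) ≈ -428.31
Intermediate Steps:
u(F, d) = -5 + sqrt(-6 + F + d) (u(F, d) = -5 + sqrt(d + (6*(-1) + F)) = -5 + sqrt(d + (-6 + F)) = -5 + sqrt(-6 + F + d))
W = -43009/100 (W = 43009/(-100) = 43009*(-1/100) = -43009/100 ≈ -430.09)
u(35, 17) + W = (-5 + sqrt(-6 + 35 + 17)) - 43009/100 = (-5 + sqrt(46)) - 43009/100 = -43509/100 + sqrt(46)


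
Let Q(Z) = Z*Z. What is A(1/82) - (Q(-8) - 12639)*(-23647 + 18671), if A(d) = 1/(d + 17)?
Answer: -87289613918/1395 ≈ -6.2573e+7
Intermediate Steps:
Q(Z) = Z²
A(d) = 1/(17 + d)
A(1/82) - (Q(-8) - 12639)*(-23647 + 18671) = 1/(17 + 1/82) - ((-8)² - 12639)*(-23647 + 18671) = 1/(17 + 1/82) - (64 - 12639)*(-4976) = 1/(1395/82) - (-12575)*(-4976) = 82/1395 - 1*62573200 = 82/1395 - 62573200 = -87289613918/1395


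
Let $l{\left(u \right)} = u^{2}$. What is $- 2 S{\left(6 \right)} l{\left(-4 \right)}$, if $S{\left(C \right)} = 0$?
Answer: $0$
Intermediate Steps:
$- 2 S{\left(6 \right)} l{\left(-4 \right)} = \left(-2\right) 0 \left(-4\right)^{2} = 0 \cdot 16 = 0$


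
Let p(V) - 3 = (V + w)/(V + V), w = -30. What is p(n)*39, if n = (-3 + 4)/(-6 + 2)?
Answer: 4953/2 ≈ 2476.5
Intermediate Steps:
n = -¼ (n = 1/(-4) = 1*(-¼) = -¼ ≈ -0.25000)
p(V) = 3 + (-30 + V)/(2*V) (p(V) = 3 + (V - 30)/(V + V) = 3 + (-30 + V)/((2*V)) = 3 + (-30 + V)*(1/(2*V)) = 3 + (-30 + V)/(2*V))
p(n)*39 = (7/2 - 15/(-¼))*39 = (7/2 - 15*(-4))*39 = (7/2 + 60)*39 = (127/2)*39 = 4953/2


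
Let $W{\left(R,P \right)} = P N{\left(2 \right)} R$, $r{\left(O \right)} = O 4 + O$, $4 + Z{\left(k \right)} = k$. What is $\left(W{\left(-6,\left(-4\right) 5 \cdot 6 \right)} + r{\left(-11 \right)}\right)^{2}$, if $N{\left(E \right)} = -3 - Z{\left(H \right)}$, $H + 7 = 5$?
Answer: $4431025$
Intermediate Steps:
$H = -2$ ($H = -7 + 5 = -2$)
$Z{\left(k \right)} = -4 + k$
$r{\left(O \right)} = 5 O$ ($r{\left(O \right)} = 4 O + O = 5 O$)
$N{\left(E \right)} = 3$ ($N{\left(E \right)} = -3 - \left(-4 - 2\right) = -3 - -6 = -3 + 6 = 3$)
$W{\left(R,P \right)} = 3 P R$ ($W{\left(R,P \right)} = P 3 R = 3 P R$)
$\left(W{\left(-6,\left(-4\right) 5 \cdot 6 \right)} + r{\left(-11 \right)}\right)^{2} = \left(3 \left(-4\right) 5 \cdot 6 \left(-6\right) + 5 \left(-11\right)\right)^{2} = \left(3 \left(\left(-20\right) 6\right) \left(-6\right) - 55\right)^{2} = \left(3 \left(-120\right) \left(-6\right) - 55\right)^{2} = \left(2160 - 55\right)^{2} = 2105^{2} = 4431025$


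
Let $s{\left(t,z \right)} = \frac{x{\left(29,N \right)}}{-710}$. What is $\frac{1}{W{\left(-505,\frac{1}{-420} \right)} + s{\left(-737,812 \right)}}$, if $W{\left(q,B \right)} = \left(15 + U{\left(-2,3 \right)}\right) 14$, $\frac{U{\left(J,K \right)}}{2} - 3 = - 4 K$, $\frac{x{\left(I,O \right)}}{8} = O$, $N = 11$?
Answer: $- \frac{355}{14954} \approx -0.023739$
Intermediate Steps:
$x{\left(I,O \right)} = 8 O$
$U{\left(J,K \right)} = 6 - 8 K$ ($U{\left(J,K \right)} = 6 + 2 \left(- 4 K\right) = 6 - 8 K$)
$s{\left(t,z \right)} = - \frac{44}{355}$ ($s{\left(t,z \right)} = \frac{8 \cdot 11}{-710} = 88 \left(- \frac{1}{710}\right) = - \frac{44}{355}$)
$W{\left(q,B \right)} = -42$ ($W{\left(q,B \right)} = \left(15 + \left(6 - 24\right)\right) 14 = \left(15 - 18\right) 14 = \left(-3\right) 14 = -42$)
$\frac{1}{W{\left(-505,\frac{1}{-420} \right)} + s{\left(-737,812 \right)}} = \frac{1}{-42 - \frac{44}{355}} = \frac{1}{- \frac{14954}{355}} = - \frac{355}{14954}$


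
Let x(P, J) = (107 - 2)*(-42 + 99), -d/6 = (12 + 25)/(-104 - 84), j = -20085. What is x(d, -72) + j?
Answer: -14100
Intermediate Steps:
d = 111/94 (d = -6*(12 + 25)/(-104 - 84) = -222/(-188) = -222*(-1)/188 = -6*(-37/188) = 111/94 ≈ 1.1809)
x(P, J) = 5985 (x(P, J) = 105*57 = 5985)
x(d, -72) + j = 5985 - 20085 = -14100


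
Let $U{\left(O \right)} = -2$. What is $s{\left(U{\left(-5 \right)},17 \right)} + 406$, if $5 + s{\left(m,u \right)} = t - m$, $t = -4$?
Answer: $399$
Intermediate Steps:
$s{\left(m,u \right)} = -9 - m$ ($s{\left(m,u \right)} = -5 - \left(4 + m\right) = -9 - m$)
$s{\left(U{\left(-5 \right)},17 \right)} + 406 = \left(-9 - -2\right) + 406 = \left(-9 + 2\right) + 406 = -7 + 406 = 399$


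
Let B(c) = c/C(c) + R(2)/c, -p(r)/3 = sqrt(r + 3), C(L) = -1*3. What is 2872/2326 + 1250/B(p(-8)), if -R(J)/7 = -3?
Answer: 1436/1163 - 625*I*sqrt(5)/6 ≈ 1.2347 - 232.92*I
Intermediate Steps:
C(L) = -3
p(r) = -3*sqrt(3 + r) (p(r) = -3*sqrt(r + 3) = -3*sqrt(3 + r))
R(J) = 21 (R(J) = -7*(-3) = 21)
B(c) = 21/c - c/3 (B(c) = c/(-3) + 21/c = c*(-1/3) + 21/c = -c/3 + 21/c = 21/c - c/3)
2872/2326 + 1250/B(p(-8)) = 2872/2326 + 1250/(21/((-3*sqrt(3 - 8))) - (-1)*sqrt(3 - 8)) = 2872*(1/2326) + 1250/(21/((-3*I*sqrt(5))) - (-1)*sqrt(-5)) = 1436/1163 + 1250/(21/((-3*I*sqrt(5))) - (-1)*I*sqrt(5)) = 1436/1163 + 1250/(21*(I*sqrt(5)/15) + I*sqrt(5)) = 1436/1163 + 1250/(7*I*sqrt(5)/5 + I*sqrt(5)) = 1436/1163 + 1250/((12*I*sqrt(5)/5)) = 1436/1163 + 1250*(-I*sqrt(5)/12) = 1436/1163 - 625*I*sqrt(5)/6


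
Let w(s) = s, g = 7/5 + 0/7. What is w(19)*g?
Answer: 133/5 ≈ 26.600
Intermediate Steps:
g = 7/5 (g = 7*(⅕) + 0*(⅐) = 7/5 + 0 = 7/5 ≈ 1.4000)
w(19)*g = 19*(7/5) = 133/5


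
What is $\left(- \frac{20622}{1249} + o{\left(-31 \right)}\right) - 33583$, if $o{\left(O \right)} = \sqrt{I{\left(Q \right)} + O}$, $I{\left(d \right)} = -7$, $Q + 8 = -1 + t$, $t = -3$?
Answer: $- \frac{41965789}{1249} + i \sqrt{38} \approx -33600.0 + 6.1644 i$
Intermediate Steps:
$Q = -12$ ($Q = -8 - 4 = -12$)
$o{\left(O \right)} = \sqrt{-7 + O}$
$\left(- \frac{20622}{1249} + o{\left(-31 \right)}\right) - 33583 = \left(- \frac{20622}{1249} + \sqrt{-7 - 31}\right) - 33583 = \left(\left(-20622\right) \frac{1}{1249} + \sqrt{-38}\right) - 33583 = \left(- \frac{20622}{1249} + i \sqrt{38}\right) - 33583 = - \frac{41965789}{1249} + i \sqrt{38}$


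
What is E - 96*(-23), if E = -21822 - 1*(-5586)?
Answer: -14028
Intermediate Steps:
E = -16236 (E = -21822 + 5586 = -16236)
E - 96*(-23) = -16236 - 96*(-23) = -16236 - 1*(-2208) = -16236 + 2208 = -14028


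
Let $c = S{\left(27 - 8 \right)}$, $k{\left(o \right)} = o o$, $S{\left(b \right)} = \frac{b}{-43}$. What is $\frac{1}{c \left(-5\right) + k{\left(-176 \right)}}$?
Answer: $\frac{43}{1332063} \approx 3.2281 \cdot 10^{-5}$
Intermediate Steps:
$S{\left(b \right)} = - \frac{b}{43}$ ($S{\left(b \right)} = b \left(- \frac{1}{43}\right) = - \frac{b}{43}$)
$k{\left(o \right)} = o^{2}$
$c = - \frac{19}{43}$ ($c = - \frac{27 - 8}{43} = \left(- \frac{1}{43}\right) 19 = - \frac{19}{43} \approx -0.44186$)
$\frac{1}{c \left(-5\right) + k{\left(-176 \right)}} = \frac{1}{\left(- \frac{19}{43}\right) \left(-5\right) + \left(-176\right)^{2}} = \frac{1}{\frac{95}{43} + 30976} = \frac{1}{\frac{1332063}{43}} = \frac{43}{1332063}$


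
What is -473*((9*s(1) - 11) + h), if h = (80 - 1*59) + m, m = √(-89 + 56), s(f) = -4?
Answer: 12298 - 473*I*√33 ≈ 12298.0 - 2717.2*I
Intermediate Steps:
m = I*√33 (m = √(-33) = I*√33 ≈ 5.7446*I)
h = 21 + I*√33 (h = (80 - 1*59) + I*√33 = (80 - 59) + I*√33 = 21 + I*√33 ≈ 21.0 + 5.7446*I)
-473*((9*s(1) - 11) + h) = -473*((9*(-4) - 11) + (21 + I*√33)) = -473*((-36 - 11) + (21 + I*√33)) = -473*(-47 + (21 + I*√33)) = -473*(-26 + I*√33) = 12298 - 473*I*√33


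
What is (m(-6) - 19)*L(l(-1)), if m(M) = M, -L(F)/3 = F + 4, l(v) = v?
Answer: 225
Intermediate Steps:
L(F) = -12 - 3*F (L(F) = -3*(F + 4) = -3*(4 + F) = -12 - 3*F)
(m(-6) - 19)*L(l(-1)) = (-6 - 19)*(-12 - 3*(-1)) = -25*(-12 + 3) = -25*(-9) = 225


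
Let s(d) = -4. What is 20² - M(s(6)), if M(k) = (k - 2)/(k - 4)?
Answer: 1597/4 ≈ 399.25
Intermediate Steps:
M(k) = (-2 + k)/(-4 + k)
20² - M(s(6)) = 20² - (-2 - 4)/(-4 - 4) = 400 - (-6)/(-8) = 400 - (-1)*(-6)/8 = 400 - 1*¾ = 400 - ¾ = 1597/4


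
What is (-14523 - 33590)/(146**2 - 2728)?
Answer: -48113/18588 ≈ -2.5884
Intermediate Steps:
(-14523 - 33590)/(146**2 - 2728) = -48113/(21316 - 2728) = -48113/18588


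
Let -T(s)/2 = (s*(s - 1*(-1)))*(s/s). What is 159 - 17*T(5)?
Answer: 1179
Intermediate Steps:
T(s) = -2*s*(1 + s) (T(s) = -2*s*(s - 1*(-1))*s/s = -2*s*(s + 1) = -2*s*(1 + s))
159 - 17*T(5) = 159 - (-34)*5*(1 + 5) = 159 - (-34)*5*6 = 159 - 17*(-60) = 159 + 1020 = 1179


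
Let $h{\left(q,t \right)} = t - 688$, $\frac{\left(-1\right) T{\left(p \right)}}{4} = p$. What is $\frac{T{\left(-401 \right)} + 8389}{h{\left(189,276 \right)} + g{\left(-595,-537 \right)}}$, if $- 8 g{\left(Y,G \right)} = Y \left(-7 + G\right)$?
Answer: $- \frac{3331}{13624} \approx -0.24449$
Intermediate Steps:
$T{\left(p \right)} = - 4 p$
$h{\left(q,t \right)} = -688 + t$
$g{\left(Y,G \right)} = - \frac{Y \left(-7 + G\right)}{8}$
$\frac{T{\left(-401 \right)} + 8389}{h{\left(189,276 \right)} + g{\left(-595,-537 \right)}} = \frac{\left(-4\right) \left(-401\right) + 8389}{\left(-688 + 276\right) + \frac{1}{8} \left(-595\right) \left(7 - -537\right)} = \frac{1604 + 8389}{-412 + \frac{1}{8} \left(-595\right) \left(7 + 537\right)} = \frac{9993}{-412 + \frac{1}{8} \left(-595\right) 544} = \frac{9993}{-412 - 40460} = \frac{9993}{-40872} = 9993 \left(- \frac{1}{40872}\right) = - \frac{3331}{13624}$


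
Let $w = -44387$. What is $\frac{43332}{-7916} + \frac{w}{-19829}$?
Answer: $- \frac{126965684}{39241591} \approx -3.2355$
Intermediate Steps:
$\frac{43332}{-7916} + \frac{w}{-19829} = \frac{43332}{-7916} - \frac{44387}{-19829} = 43332 \left(- \frac{1}{7916}\right) - - \frac{44387}{19829} = - \frac{10833}{1979} + \frac{44387}{19829} = - \frac{126965684}{39241591}$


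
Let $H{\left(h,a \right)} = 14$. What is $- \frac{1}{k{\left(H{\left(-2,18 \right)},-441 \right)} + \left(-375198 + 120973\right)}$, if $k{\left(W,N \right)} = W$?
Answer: $\frac{1}{254211} \approx 3.9337 \cdot 10^{-6}$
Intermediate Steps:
$- \frac{1}{k{\left(H{\left(-2,18 \right)},-441 \right)} + \left(-375198 + 120973\right)} = - \frac{1}{14 + \left(-375198 + 120973\right)} = - \frac{1}{14 - 254225} = - \frac{1}{-254211} = \left(-1\right) \left(- \frac{1}{254211}\right) = \frac{1}{254211}$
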